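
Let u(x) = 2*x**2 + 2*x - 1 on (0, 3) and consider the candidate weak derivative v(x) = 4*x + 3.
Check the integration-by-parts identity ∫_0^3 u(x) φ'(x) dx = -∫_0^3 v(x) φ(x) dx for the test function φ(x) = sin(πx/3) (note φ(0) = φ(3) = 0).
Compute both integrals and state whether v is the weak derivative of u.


LHS = -48/π, RHS = -54/π. No, v is not the weak derivative of u.

u(x) = 2*x**2 + 2*x - 1, classical derivative u'(x) = 4*x + 2.
φ(x) = sin(πx/3), so φ'(x) = π*cos(π*x/3)/3.
Note φ(0) = φ(3) = 0, so the boundary term u·φ vanishes.
LHS = ∫_0^3 u(x) φ'(x) dx = ∫_0^3 (2*π*x^2*cos(π*x/3)/3 + 2*π*x*cos(π*x/3)/3 - π*cos(π*x/3)/3) dx. Term by term:
  ∫_0^3 -π*cos(π*x/3)/3 dx = 0;  ∫_0^3 2*π*x*cos(π*x/3)/3 dx = -12/π;  ∫_0^3 2*π*x^2*cos(π*x/3)/3 dx = -36/π.
Sum: 0 − 12/π − 36/π = -48/π.
So LHS = -48/π.
∫_0^3 v(x) φ(x) dx = ∫_0^3 (4*x*sin(π*x/3) + 3*sin(π*x/3)) dx. Term by term:
  ∫_0^3 3*sin(π*x/3) dx = 18/π;  ∫_0^3 4*x*sin(π*x/3) dx = 36/π.
Sum: 18/π + 36/π = 54/π.
So RHS = -∫_0^3 v(x) φ(x) dx = -54/π.
LHS − RHS = 6/π ≠ 0, so the identity fails.
(For a valid weak derivative the identity must hold for EVERY test function, in particular this one. The failure shows v is NOT the weak derivative of u.)
Correct weak derivative would be u'(x) = 4*x + 2.


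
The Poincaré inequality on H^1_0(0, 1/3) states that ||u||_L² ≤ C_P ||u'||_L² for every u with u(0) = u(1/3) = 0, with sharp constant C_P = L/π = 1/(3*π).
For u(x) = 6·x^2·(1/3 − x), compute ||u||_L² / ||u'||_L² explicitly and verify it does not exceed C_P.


||u||_L² / ||u'||_L² = sqrt(14)/42 < C_P = 1/(3*π).

u(x) = 6·x^2·(1/3 − x), so u'(x) = 2*x*(2 - 9*x).
u(x) = 6·x^2·(1/3 − x) vanishes at x = 0 and x = 1/3, so u ∈ H^1_0(0, 1/3). Differentiate via the product rule and integrate the resulting polynomials term by term.
  ∫_0^1/3 u² dx = ∫_0^1/3 (36*x^6 - 24*x^5 + 4*x^4) dx. Term by term:
    ∫_0^1/3 36*x^6 dx = 4/1701;  ∫_0^1/3 -24*x^5 dx = -4/729;  ∫_0^1/3 4*x^4 dx = 4/1215.
  Sum: 4/1701 − 4/729 + 4/1215 = 4/25515.
  ∫_0^1/3 (u')² dx = ∫_0^1/3 (324*x^4 - 144*x^3 + 16*x^2) dx. Term by term:
    ∫_0^1/3 324*x^4 dx = 4/15;  ∫_0^1/3 -144*x^3 dx = -4/9;  ∫_0^1/3 16*x^2 dx = 16/81.
  Sum: 4/15 − 4/9 + 16/81 = 8/405.
∫_0^1/3 u² dx = 4/25515, so ||u||_L² = 2*sqrt(35)/945.
∫_0^1/3 (u')² dx = 8/405, so ||u'||_L² = 2*sqrt(10)/45.
Ratio ||u||_L² / ||u'||_L² = sqrt(14)/42.
Sharp Poincaré constant on H^1_0(0, 1/3) is C_P = L/π = 1/(3*π), achieved by sin(3*π·x).
A polynomial bump cannot attain the sharp Poincaré constant (only the first sine eigenfunction does), so the ratio is strictly less than C_P, consistent with ||u||_L² ≤ C_P ||u'||_L².


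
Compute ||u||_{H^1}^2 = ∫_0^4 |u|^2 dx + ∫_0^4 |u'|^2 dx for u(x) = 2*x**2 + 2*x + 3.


||u||_{H^1}^2 = 34348/15

The H^1 norm (squared) on an interval (0, L) is
  ||u||_{H^1}^2 = ∫_0^L u(x)^2 dx + ∫_0^L u'(x)^2 dx.
Compute u'(x) = 4*x + 2.
Then u(x)^2 = 4*x**4 + 8*x**3 + 16*x**2 + 12*x + 9 and u'(x)^2 = 16*x**2 + 16*x + 4.
Integrate each monomial from 0 to 4 using ∫_0^4 c·x^n dx = c·4^(n+1)/(n+1):
  ∫_0^4 u(x)^2 dx = ∫_0^4 (4*x^4 + 8*x^3 + 16*x^2 + 12*x + 9) dx. Term by term:
    ∫_0^4 4*x^4 dx = 4096/5;  ∫_0^4 8*x^3 dx = 512;  ∫_0^4 16*x^2 dx = 1024/3;
    ∫_0^4 12*x dx = 96;  ∫_0^4 9 dx = 36.
  Sum: 4096/5 + 512 + 1024/3 + 96 + 36 = 27068/15.
  ∫_0^4 u'(x)^2 dx = ∫_0^4 (16*x^2 + 16*x + 4) dx. Term by term:
    ∫_0^4 16*x^2 dx = 1024/3;  ∫_0^4 16*x dx = 128;  ∫_0^4 4 dx = 16.
  Sum: 1024/3 + 128 + 16 = 1456/3.
Adding: ||u||_{H^1}^2 = 27068/15 + 1456/3 = 34348/15.


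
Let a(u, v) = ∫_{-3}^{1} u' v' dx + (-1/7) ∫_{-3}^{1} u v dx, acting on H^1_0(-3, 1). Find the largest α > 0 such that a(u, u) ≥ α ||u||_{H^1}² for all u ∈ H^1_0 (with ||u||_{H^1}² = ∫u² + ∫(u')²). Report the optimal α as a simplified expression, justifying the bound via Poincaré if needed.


α = (-16/7 + π^2)/(π^2 + 16)

Coercivity of a(·,·) on H^1_0(-3, 1) means a(u, u) ≥ α ||u||_{H^1}² for every u ∈ H^1_0.
The interval has length L = 4, and Poincaré/coercivity depend only on L. Here a(u, u) = ∫(u')² + (-1/7)·∫u².
Here c = -1/7 < 0 with |c| < (π/L)² = π^2/16, so coercivity still holds. The condition a(u,u) ≥ α||u||_{H^1}² reads (1−α)∫(u')² ≥ (α−c)∫u². Any admissible α is ≤ 1 (rapidly oscillating u have ∫u²/∫(u')² → 0), and α = 1 would force 0 ≥ (1−c)∫u², impossible since c < 1; so 1−α > 0. By the sharp Poincaré inequality on H^1_0 of an interval of length L, ∫(u')² ≥ (π/L)²∫u² with equality for the first sine mode sin(π(x−x₀)/L) (x₀ the left endpoint), so the inequality holds for all u iff (1−α)(π/L)² ≥ α − c, i.e. α ≤ ((π/L)² + c)/((π/L)² + 1) = (1 + c(L/π)²)/(1 + (L/π)²). (Direct route, valid since c ≤ 0: Poincaré gives c∫u² ≥ c(L/π)²∫(u')², so a(u,u) ≥ (1 + c(L/π)²)∫(u')², while ||u||_{H^1}² ≤ (1 + (L/π)²)∫(u')²; dividing yields the same α.) With (π/L)² = π^2/16 and c = -1/7, the largest admissible constant is α = ((π/L)² + c)/((π/L)² + 1).
Simplifying, α = (-16/7 + π^2)/(π^2 + 16).


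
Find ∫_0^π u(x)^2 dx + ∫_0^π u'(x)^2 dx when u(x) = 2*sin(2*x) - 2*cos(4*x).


||u||_{H^1(0,π)}^2 = 44*π

u'(x) = 8*sin(4*x) + 4*cos(2*x).
Expand u² and (u')² and integrate term by term on (0, π), using: for integers n ≥ 1, ∫_0^π sin²(nx) dx = ∫_0^π cos²(nx) dx = π/2; for n ≠ n', ∫_0^π sin(nx)sin(n'x) dx = ∫_0^π cos(nx)cos(n'x) dx = 0; and by product-to-sum, ∫_0^π sin(nx)cos(n'x) dx = ½∫_0^π [sin((n+n')x) + sin((n−n')x)] dx, which is 0 when n+n' is even and 2n/(n²−n'²) when n+n' is odd (it need not vanish on (0, π)).
  u² squared terms: (-2)²·∫cos(4x)² dx = 4·π/2 = 2*π;  (2)²·∫sin(2x)² dx = 4·π/2 = 2*π.
  u² cross terms: 2·(-2)·(2)·∫cos(4x)·sin(2x) dx = -8·(0) = 0.
  So ∫_0^π u² dx = 2*π + 2*π + 0 = 4*π.
  (u')² squared terms: (4)²·∫cos(2x)² dx = 16·π/2 = 8*π;  (8)²·∫sin(4x)² dx = 64·π/2 = 32*π.
  (u')² cross terms: 2·(4)·(8)·∫cos(2x)·sin(4x) dx = 64·(0) = 0.
  So ∫_0^π (u')² dx = 8*π + 32*π + 0 = 40*π.
||u||_{H^1}^2 = (4*π) + (40*π) = 44*π.


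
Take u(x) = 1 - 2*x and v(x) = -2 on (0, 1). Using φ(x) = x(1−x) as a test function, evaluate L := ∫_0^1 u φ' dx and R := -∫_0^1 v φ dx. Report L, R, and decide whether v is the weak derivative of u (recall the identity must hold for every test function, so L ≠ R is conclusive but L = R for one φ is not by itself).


LHS = 1/3, RHS = 1/3. Yes, v = u' weakly.

u(x) = 1 - 2*x, classical derivative u'(x) = -2.
φ(x) = x(1−x), so φ'(x) = 1 - 2*x.
Note φ(0) = φ(1) = 0, so the boundary term u·φ vanishes.
LHS = ∫_0^1 u(x) φ'(x) dx = ∫_0^1 (4*x^2 - 4*x + 1) dx. Term by term:
  ∫_0^1 4*x^2 dx = 4/3;  ∫_0^1 -4*x dx = -2;  ∫_0^1 1 dx = 1.
Sum: 4/3 − 2 + 1 = 1/3.
So LHS = 1/3.
∫_0^1 v(x) φ(x) dx = ∫_0^1 (2*x^2 - 2*x) dx. Term by term:
  ∫_0^1 2*x^2 dx = 2/3;  ∫_0^1 -2*x dx = -1.
Sum: 2/3 − 1 = -1/3.
So RHS = -∫_0^1 v(x) φ(x) dx = 1/3.
LHS = RHS, so the identity holds for this test φ.
Moreover u is smooth here and v(x) = u'(x) = -2 pointwise, so the identity holds for every test function. Hence v is the weak derivative of u.


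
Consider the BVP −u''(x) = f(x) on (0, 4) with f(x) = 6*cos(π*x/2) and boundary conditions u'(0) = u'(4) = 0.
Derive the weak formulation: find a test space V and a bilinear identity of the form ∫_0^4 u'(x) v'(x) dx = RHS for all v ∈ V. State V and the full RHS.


V = H^1(0, 4) (no boundary constraint on v; u is determined up to an additive constant); weak form: ∫_0^4 u'v' dx = ∫_0^4 (6*cos(π*x/2)) v dx for all v ∈ V.

Multiply both sides by a test function v and integrate from 0 to 4:
  ∫_0^4 −u''(x) v(x) dx = ∫_0^4 f(x) v(x) dx.
Integrate the LHS by parts once:
  ∫_0^4 −u'' v dx = −[u'(x) v(x)]_0^4 + ∫_0^4 u'(x) v'(x) dx.
Thus ∫_0^4 u'(x) v'(x) dx = ∫_0^4 f(x) v(x) dx + [u'(x) v(x)]_0^4.
Choose V so that boundary terms are either known or forced to vanish.
u has homogeneous Neumann: u'(0) = u'(4) = 0. So [u' v]_0^4 = 0·v(4) − 0·v(0) = 0 for any v; take V = H^1(0, 4).
Weak formulation: find u (satisfying any essential BC) such that ∫_0^4 u'(x) v'(x) dx = ∫_0^4 f v dx for all v ∈ V (homogeneous Neumann, so boundary terms vanish).
Substituting f(x) = 6*cos(π*x/2), the right-hand side is ∫_0^4 (6*cos(π*x/2)) v dx.
Compatibility check (pure Neumann): taking v ≡ 1 ∈ V gives 0 = ∫_0^4 f dx + (0) − (0), i.e. ∫_0^4 f dx must equal u'(0) − u'(4) = 0. Indeed ∫_0^4 (6*cos(π*x/2)) dx = 0, so the data are compatible. The solution is then unique only up to an additive constant (fix it e.g. by requiring ∫_0^4 u dx = 0).


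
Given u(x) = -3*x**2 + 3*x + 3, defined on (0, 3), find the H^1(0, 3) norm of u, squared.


||u||_{H^1}^2 = 2889/10

The H^1 norm (squared) on an interval (0, L) is
  ||u||_{H^1}^2 = ∫_0^L u(x)^2 dx + ∫_0^L u'(x)^2 dx.
Compute u'(x) = 3 - 6*x.
Then u(x)^2 = 9*x**4 - 18*x**3 - 9*x**2 + 18*x + 9 and u'(x)^2 = 36*x**2 - 36*x + 9.
Integrate each monomial from 0 to 3 using ∫_0^3 c·x^n dx = c·3^(n+1)/(n+1):
  ∫_0^3 u(x)^2 dx = ∫_0^3 (9*x^4 - 18*x^3 - 9*x^2 + 18*x + 9) dx. Term by term:
    ∫_0^3 9*x^4 dx = 2187/5;  ∫_0^3 -18*x^3 dx = -729/2;  ∫_0^3 -9*x^2 dx = -81;
    ∫_0^3 18*x dx = 81;  ∫_0^3 9 dx = 27.
  Sum: 2187/5 − 729/2 − 81 + 81 + 27 = 999/10.
  ∫_0^3 u'(x)^2 dx = ∫_0^3 (36*x^2 - 36*x + 9) dx. Term by term:
    ∫_0^3 36*x^2 dx = 324;  ∫_0^3 -36*x dx = -162;  ∫_0^3 9 dx = 27.
  Sum: 324 − 162 + 27 = 189.
Adding: ||u||_{H^1}^2 = 999/10 + 189 = 2889/10.


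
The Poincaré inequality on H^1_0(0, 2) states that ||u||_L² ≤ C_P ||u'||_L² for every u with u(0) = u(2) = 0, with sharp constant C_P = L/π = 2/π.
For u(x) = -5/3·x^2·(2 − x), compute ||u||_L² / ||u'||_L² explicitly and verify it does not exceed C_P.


||u||_L² / ||u'||_L² = sqrt(14)/7 < C_P = 2/π.

u(x) = -5/3·x^2·(2 − x), so u'(x) = 5*x*(3*x - 4)/3.
u(x) = -5/3·x^2·(2 − x) vanishes at x = 0 and x = 2, so u ∈ H^1_0(0, 2). Differentiate via the product rule and integrate the resulting polynomials term by term.
  ∫_0^2 u² dx = ∫_0^2 (25*x^6/9 - 100*x^5/9 + 100*x^4/9) dx. Term by term:
    ∫_0^2 25*x^6/9 dx = 3200/63;  ∫_0^2 -100*x^5/9 dx = -3200/27;  ∫_0^2 100*x^4/9 dx = 640/9.
  Sum: 3200/63 − 3200/27 + 640/9 = 640/189.
  ∫_0^2 (u')² dx = ∫_0^2 (25*x^4 - 200*x^3/3 + 400*x^2/9) dx. Term by term:
    ∫_0^2 25*x^4 dx = 160;  ∫_0^2 -200*x^3/3 dx = -800/3;  ∫_0^2 400*x^2/9 dx = 3200/27.
  Sum: 160 − 800/3 + 3200/27 = 320/27.
∫_0^2 u² dx = 640/189, so ||u||_L² = 8*sqrt(210)/63.
∫_0^2 (u')² dx = 320/27, so ||u'||_L² = 8*sqrt(15)/9.
Ratio ||u||_L² / ||u'||_L² = sqrt(14)/7.
Sharp Poincaré constant on H^1_0(0, 2) is C_P = L/π = 2/π, achieved by sin(π/2·x).
A polynomial bump cannot attain the sharp Poincaré constant (only the first sine eigenfunction does), so the ratio is strictly less than C_P, consistent with ||u||_L² ≤ C_P ||u'||_L².


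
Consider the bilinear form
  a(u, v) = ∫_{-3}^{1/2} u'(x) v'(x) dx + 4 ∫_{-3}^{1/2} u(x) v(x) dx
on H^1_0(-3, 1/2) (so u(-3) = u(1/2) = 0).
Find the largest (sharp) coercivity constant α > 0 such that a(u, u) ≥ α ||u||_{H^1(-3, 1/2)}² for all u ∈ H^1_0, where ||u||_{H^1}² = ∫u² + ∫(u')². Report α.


α = 1

Coercivity of a(·,·) on H^1_0(-3, 1/2) means a(u, u) ≥ α ||u||_{H^1}² for every u ∈ H^1_0.
The interval has length L = 7/2, and Poincaré/coercivity depend only on L. Here a(u, u) = ∫(u')² + (4)·∫u².
Here c = 4 ≥ 1, so a(u,u) = ∫(u')² + c∫u² ≥ ∫(u')² + ∫u² = ||u||_{H^1}², i.e. α = 1 works. No larger α is possible: a(u,u) ≥ α||u||_{H^1}² means (1−α)∫(u')² ≥ (α−c)∫u², and for the modes u_n = sin(nπ(x−x₀)/L) (x₀ the left endpoint) one has ∫u_n²/∫(u_n')² = (L/(nπ))² → 0, so a(u_n,u_n)/||u_n||_{H^1}² → 1. Hence the optimal constant is α = 1.
Therefore α = 1.


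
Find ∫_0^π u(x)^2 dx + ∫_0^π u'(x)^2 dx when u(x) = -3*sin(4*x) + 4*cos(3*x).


||u||_{H^1(0,π)}^2 = -1920/7 + 313*π/2

u'(x) = -12*sin(3*x) - 12*cos(4*x).
Expand u² and (u')² and integrate term by term on (0, π), using: for integers n ≥ 1, ∫_0^π sin²(nx) dx = ∫_0^π cos²(nx) dx = π/2; for n ≠ n', ∫_0^π sin(nx)sin(n'x) dx = ∫_0^π cos(nx)cos(n'x) dx = 0; and by product-to-sum, ∫_0^π sin(nx)cos(n'x) dx = ½∫_0^π [sin((n+n')x) + sin((n−n')x)] dx, which is 0 when n+n' is even and 2n/(n²−n'²) when n+n' is odd (it need not vanish on (0, π)).
  u² squared terms: (-3)²·∫sin(4x)² dx = 9·π/2 = 9*π/2;  (4)²·∫cos(3x)² dx = 16·π/2 = 8*π.
  u² cross terms: 2·(-3)·(4)·∫sin(4x)·cos(3x) dx = -24·(8/7) = -192/7.
  So ∫_0^π u² dx = 9*π/2 + 8*π − 192/7 = -192/7 + 25*π/2.
  (u')² squared terms: (-12)²·∫cos(4x)² dx = 144·π/2 = 72*π;  (-12)²·∫sin(3x)² dx = 144·π/2 = 72*π.
  (u')² cross terms: 2·(-12)·(-12)·∫cos(4x)·sin(3x) dx = 288·(-6/7) = -1728/7.
  So ∫_0^π (u')² dx = 72*π + 72*π − 1728/7 = -1728/7 + 144*π.
||u||_{H^1}^2 = (-192/7 + 25*π/2) + (-1728/7 + 144*π) = -1920/7 + 313*π/2.


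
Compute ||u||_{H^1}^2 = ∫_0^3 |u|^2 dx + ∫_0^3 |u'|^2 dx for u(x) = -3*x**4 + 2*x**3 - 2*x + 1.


||u||_{H^1}^2 = 2938749/70

The H^1 norm (squared) on an interval (0, L) is
  ||u||_{H^1}^2 = ∫_0^L u(x)^2 dx + ∫_0^L u'(x)^2 dx.
Compute u'(x) = -12*x**3 + 6*x**2 - 2.
Then u(x)^2 = 9*x**8 - 12*x**7 + 4*x**6 + 12*x**5 - 14*x**4 + 4*x**3 + 4*x**2 - 4*x + 1 and u'(x)^2 = 144*x**6 - 144*x**5 + 36*x**4 + 48*x**3 - 24*x**2 + 4.
Integrate each monomial from 0 to 3 using ∫_0^3 c·x^n dx = c·3^(n+1)/(n+1):
  ∫_0^3 u(x)^2 dx = ∫_0^3 (9*x^8 - 12*x^7 + 4*x^6 + 12*x^5 - 14*x^4 + 4*x^3 + 4*x^2 - 4*x + 1) dx. Term by term:
    ∫_0^3 9*x^8 dx = 19683;  ∫_0^3 -12*x^7 dx = -19683/2;  ∫_0^3 4*x^6 dx = 8748/7;
    ∫_0^3 12*x^5 dx = 1458;  ∫_0^3 -14*x^4 dx = -3402/5;  ∫_0^3 4*x^3 dx = 81;
    ∫_0^3 4*x^2 dx = 36;  ∫_0^3 -4*x dx = -18;  ∫_0^3 1 dx = 3.
  Sum: 19683 − 19683/2 + 8748/7 + 1458 − 3402/5 + 81 + 36 − 18 + 3 = 837957/70.
  ∫_0^3 u'(x)^2 dx = ∫_0^3 (144*x^6 - 144*x^5 + 36*x^4 + 48*x^3 - 24*x^2 + 4) dx. Term by term:
    ∫_0^3 144*x^6 dx = 314928/7;  ∫_0^3 -144*x^5 dx = -17496;  ∫_0^3 36*x^4 dx = 8748/5;
    ∫_0^3 48*x^3 dx = 972;  ∫_0^3 -24*x^2 dx = -216;  ∫_0^3 4 dx = 12.
  Sum: 314928/7 − 17496 + 8748/5 + 972 − 216 + 12 = 1050396/35.
Adding: ||u||_{H^1}^2 = 837957/70 + 1050396/35 = 2938749/70.


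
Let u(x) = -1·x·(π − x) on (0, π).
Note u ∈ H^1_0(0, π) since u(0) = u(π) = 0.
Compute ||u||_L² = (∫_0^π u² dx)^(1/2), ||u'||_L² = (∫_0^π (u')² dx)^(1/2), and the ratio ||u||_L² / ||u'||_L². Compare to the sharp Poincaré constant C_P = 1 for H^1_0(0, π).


||u||_L² / ||u'||_L² = sqrt(10)*π/10 < C_P = 1.

u(x) = -1·x·(π − x), so u'(x) = 2*x - π.
u(x) = -1·x·(π − x) vanishes at x = 0 and x = π, so u ∈ H^1_0(0, π). Differentiate via the product rule and integrate the resulting polynomials term by term.
  ∫_0^π u² dx = ∫_0^π (x^4 - 2*π*x^3 + π^2*x^2) dx. Term by term:
    ∫_0^π x^4 dx = π^5/5;  ∫_0^π -2*π*x^3 dx = -π^5/2;  ∫_0^π π^2*x^2 dx = π^5/3.
  Sum: π^5/5 − π^5/2 + π^5/3 = π^5/30.
  ∫_0^π (u')² dx = ∫_0^π (4*x^2 - 4*π*x + π^2) dx. Term by term:
    ∫_0^π 4*x^2 dx = 4*π^3/3;  ∫_0^π -4*π*x dx = -2*π^3;  ∫_0^π π^2 dx = π^3.
  Sum: 4*π^3/3 − 2*π^3 + π^3 = π^3/3.
∫_0^π u² dx = π^5/30, so ||u||_L² = sqrt(30)*π^(5/2)/30.
∫_0^π (u')² dx = π^3/3, so ||u'||_L² = sqrt(3)*π^(3/2)/3.
Ratio ||u||_L² / ||u'||_L² = sqrt(10)*π/10.
Sharp Poincaré constant on H^1_0(0, π) is C_P = L/π = 1, achieved by sin(x).
A polynomial bump cannot attain the sharp Poincaré constant (only the first sine eigenfunction does), so the ratio is strictly less than C_P, consistent with ||u||_L² ≤ C_P ||u'||_L².


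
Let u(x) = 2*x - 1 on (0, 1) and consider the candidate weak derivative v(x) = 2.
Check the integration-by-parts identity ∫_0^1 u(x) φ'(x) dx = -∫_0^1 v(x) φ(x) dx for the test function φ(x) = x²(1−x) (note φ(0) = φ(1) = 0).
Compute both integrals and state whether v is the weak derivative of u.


LHS = -1/6, RHS = -1/6. Yes, v = u' weakly.

u(x) = 2*x - 1, classical derivative u'(x) = 2.
φ(x) = x²(1−x), so φ'(x) = x*(2 - 3*x).
Note φ(0) = φ(1) = 0, so the boundary term u·φ vanishes.
LHS = ∫_0^1 u(x) φ'(x) dx = ∫_0^1 (-6*x^3 + 7*x^2 - 2*x) dx. Term by term:
  ∫_0^1 -6*x^3 dx = -3/2;  ∫_0^1 7*x^2 dx = 7/3;  ∫_0^1 -2*x dx = -1.
Sum: -3/2 + 7/3 − 1 = -1/6.
So LHS = -1/6.
∫_0^1 v(x) φ(x) dx = ∫_0^1 (-2*x^3 + 2*x^2) dx. Term by term:
  ∫_0^1 -2*x^3 dx = -1/2;  ∫_0^1 2*x^2 dx = 2/3.
Sum: -1/2 + 2/3 = 1/6.
So RHS = -∫_0^1 v(x) φ(x) dx = -1/6.
LHS = RHS, so the identity holds for this test φ.
Moreover u is smooth here and v(x) = u'(x) = 2 pointwise, so the identity holds for every test function. Hence v is the weak derivative of u.


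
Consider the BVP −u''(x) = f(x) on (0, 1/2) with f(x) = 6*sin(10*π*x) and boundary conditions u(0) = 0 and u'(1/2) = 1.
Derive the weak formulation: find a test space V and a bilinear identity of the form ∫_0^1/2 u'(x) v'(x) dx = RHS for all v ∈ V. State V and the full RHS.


V = {v ∈ H^1(0, 1/2) : v(0) = 0} (test functions vanish at x = 0 where u is specified); weak form: ∫_0^1/2 u'v' dx = ∫_0^1/2 (6*sin(10*π*x)) v dx + v(1/2) for all v ∈ V.

Multiply both sides by a test function v and integrate from 0 to 1/2:
  ∫_0^1/2 −u''(x) v(x) dx = ∫_0^1/2 f(x) v(x) dx.
Integrate the LHS by parts once:
  ∫_0^1/2 −u'' v dx = −[u'(x) v(x)]_0^1/2 + ∫_0^1/2 u'(x) v'(x) dx.
Thus ∫_0^1/2 u'(x) v'(x) dx = ∫_0^1/2 f(x) v(x) dx + [u'(x) v(x)]_0^1/2.
Choose V so that boundary terms are either known or forced to vanish.
Mixed BC: u(0) = 0 (Dirichlet) and u'(1/2) = 1 (Neumann). Define V = {v ∈ H^1(0, 1/2) : v(0) = 0}. Then [u' v]_0^1/2 = u'(1/2)·v(1/2) − u'(0)·0 = v(1/2).
Weak formulation: find u (satisfying any essential BC) such that ∫_0^1/2 u'(x) v'(x) dx = ∫_0^1/2 f v dx + v(1/2) for all v ∈ V (Dirichlet at 0 absorbed into V; Neumann datum at x = 1/2 contributes the boundary term).
Substituting f(x) = 6*sin(10*π*x), the right-hand side is ∫_0^1/2 (6*sin(10*π*x)) v dx + v(1/2).


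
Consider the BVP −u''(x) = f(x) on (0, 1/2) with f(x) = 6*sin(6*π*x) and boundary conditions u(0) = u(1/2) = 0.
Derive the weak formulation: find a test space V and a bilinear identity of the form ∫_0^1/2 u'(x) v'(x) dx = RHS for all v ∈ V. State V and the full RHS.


V = H^1_0(0, 1/2) (so v(0) = v(1/2) = 0); weak form: ∫_0^1/2 u'v' dx = ∫_0^1/2 (6*sin(6*π*x)) v dx for all v ∈ V.

Multiply both sides by a test function v and integrate from 0 to 1/2:
  ∫_0^1/2 −u''(x) v(x) dx = ∫_0^1/2 f(x) v(x) dx.
Integrate the LHS by parts once:
  ∫_0^1/2 −u'' v dx = −[u'(x) v(x)]_0^1/2 + ∫_0^1/2 u'(x) v'(x) dx.
Thus ∫_0^1/2 u'(x) v'(x) dx = ∫_0^1/2 f(x) v(x) dx + [u'(x) v(x)]_0^1/2.
Choose V so that boundary terms are either known or forced to vanish.
u is Dirichlet: u(0) = u(1/2) = 0. Let V = H^1_0(0, 1/2); then v(0) = v(1/2) = 0, and [u' v]_0^1/2 = 0.
Weak formulation: find u (satisfying any essential BC) such that ∫_0^1/2 u'(x) v'(x) dx = ∫_0^1/2 f v dx for all v ∈ V.
Substituting f(x) = 6*sin(6*π*x), the right-hand side is ∫_0^1/2 (6*sin(6*π*x)) v dx.


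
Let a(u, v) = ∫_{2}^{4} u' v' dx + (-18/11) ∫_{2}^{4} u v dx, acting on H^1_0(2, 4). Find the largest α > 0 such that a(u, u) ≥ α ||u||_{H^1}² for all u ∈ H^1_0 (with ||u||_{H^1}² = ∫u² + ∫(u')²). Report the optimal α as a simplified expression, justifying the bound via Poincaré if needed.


α = (-72/11 + π^2)/(4 + π^2)

Coercivity of a(·,·) on H^1_0(2, 4) means a(u, u) ≥ α ||u||_{H^1}² for every u ∈ H^1_0.
The interval has length L = 2, and Poincaré/coercivity depend only on L. Here a(u, u) = ∫(u')² + (-18/11)·∫u².
Here c = -18/11 < 0 with |c| < (π/L)² = π^2/4, so coercivity still holds. The condition a(u,u) ≥ α||u||_{H^1}² reads (1−α)∫(u')² ≥ (α−c)∫u². Any admissible α is ≤ 1 (rapidly oscillating u have ∫u²/∫(u')² → 0), and α = 1 would force 0 ≥ (1−c)∫u², impossible since c < 1; so 1−α > 0. By the sharp Poincaré inequality on H^1_0 of an interval of length L, ∫(u')² ≥ (π/L)²∫u² with equality for the first sine mode sin(π(x−x₀)/L) (x₀ the left endpoint), so the inequality holds for all u iff (1−α)(π/L)² ≥ α − c, i.e. α ≤ ((π/L)² + c)/((π/L)² + 1) = (1 + c(L/π)²)/(1 + (L/π)²). (Direct route, valid since c ≤ 0: Poincaré gives c∫u² ≥ c(L/π)²∫(u')², so a(u,u) ≥ (1 + c(L/π)²)∫(u')², while ||u||_{H^1}² ≤ (1 + (L/π)²)∫(u')²; dividing yields the same α.) With (π/L)² = π^2/4 and c = -18/11, the largest admissible constant is α = ((π/L)² + c)/((π/L)² + 1).
Simplifying, α = (-72/11 + π^2)/(4 + π^2).


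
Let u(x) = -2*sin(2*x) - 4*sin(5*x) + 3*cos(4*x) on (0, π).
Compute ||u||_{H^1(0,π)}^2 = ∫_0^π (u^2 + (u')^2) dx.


||u||_{H^1(0,π)}^2 = -1360/3 + 589*π/2

u'(x) = -12*sin(4*x) - 4*cos(2*x) - 20*cos(5*x).
Expand u² and (u')² and integrate term by term on (0, π), using: for integers n ≥ 1, ∫_0^π sin²(nx) dx = ∫_0^π cos²(nx) dx = π/2; for n ≠ n', ∫_0^π sin(nx)sin(n'x) dx = ∫_0^π cos(nx)cos(n'x) dx = 0; and by product-to-sum, ∫_0^π sin(nx)cos(n'x) dx = ½∫_0^π [sin((n+n')x) + sin((n−n')x)] dx, which is 0 when n+n' is even and 2n/(n²−n'²) when n+n' is odd (it need not vanish on (0, π)).
  u² squared terms: (-4)²·∫sin(5x)² dx = 16·π/2 = 8*π;  (-2)²·∫sin(2x)² dx = 4·π/2 = 2*π;  (3)²·∫cos(4x)² dx = 9·π/2 = 9*π/2.
  u² cross terms: 2·(-4)·(-2)·∫sin(5x)·sin(2x) dx = 16·(0) = 0;  2·(-4)·(3)·∫sin(5x)·cos(4x) dx = -24·(10/9) = -80/3;  2·(-2)·(3)·∫sin(2x)·cos(4x) dx = -12·(0) = 0.
  So ∫_0^π u² dx = 8*π + 2*π + 9*π/2 + 0 − 80/3 + 0 = -80/3 + 29*π/2.
  (u')² squared terms: (-20)²·∫cos(5x)² dx = 400·π/2 = 200*π;  (-12)²·∫sin(4x)² dx = 144·π/2 = 72*π;  (-4)²·∫cos(2x)² dx = 16·π/2 = 8*π.
  (u')² cross terms: 2·(-20)·(-12)·∫cos(5x)·sin(4x) dx = 480·(-8/9) = -1280/3;  2·(-20)·(-4)·∫cos(5x)·cos(2x) dx = 160·(0) = 0;  2·(-12)·(-4)·∫sin(4x)·cos(2x) dx = 96·(0) = 0.
  So ∫_0^π (u')² dx = 200*π + 72*π + 8*π − 1280/3 + 0 + 0 = -1280/3 + 280*π.
||u||_{H^1}^2 = (-80/3 + 29*π/2) + (-1280/3 + 280*π) = -1360/3 + 589*π/2.


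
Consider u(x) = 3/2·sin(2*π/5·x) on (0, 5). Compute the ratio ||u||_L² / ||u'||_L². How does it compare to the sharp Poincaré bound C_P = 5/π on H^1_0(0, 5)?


||u||_L² / ||u'||_L² = 5/(2*π) < C_P = 5/π.

u(x) = 3/2·sin(2*π/5·x), so u'(x) = 3*π*cos(2*π*x/5)/5.
Writing u(x) = A·sin(kπx/L) with A = 3/2 and k = 2, use ∫_0^L sin²(kπx/L) dx = L/2 and ∫_0^L cos²(kπx/L) dx = L/2.
u² = 9/4·sin²(2*π/5·x) and (u')² = 9*π^2/25·cos²(2*π/5·x), and each of sin², cos² integrates to L/2 = 5/2 over (0, 5).
∫_0^5 u² dx = 45/8, so ||u||_L² = 3*sqrt(10)/4.
∫_0^5 (u')² dx = 9*π^2/10, so ||u'||_L² = 3*sqrt(10)*π/10.
Ratio ||u||_L² / ||u'||_L² = 5/(2*π).
Sharp Poincaré constant on H^1_0(0, 5) is C_P = L/π = 5/π, achieved by sin(π/5·x).
This is the k = 2 harmonic; the ratio L/(kπ) is strictly less than C_P = L/π, consistent with the sharp inequality ||u||_L² ≤ C_P ||u'||_L².


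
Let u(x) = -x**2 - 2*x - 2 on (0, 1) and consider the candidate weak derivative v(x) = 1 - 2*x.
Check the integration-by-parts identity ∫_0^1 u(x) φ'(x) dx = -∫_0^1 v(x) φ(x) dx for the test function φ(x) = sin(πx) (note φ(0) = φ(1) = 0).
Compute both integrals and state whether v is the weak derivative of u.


LHS = 6/π, RHS = 0. No, v is not the weak derivative of u.

u(x) = -x**2 - 2*x - 2, classical derivative u'(x) = -2*x - 2.
φ(x) = sin(πx), so φ'(x) = π*cos(π*x).
Note φ(0) = φ(1) = 0, so the boundary term u·φ vanishes.
LHS = ∫_0^1 u(x) φ'(x) dx = ∫_0^1 (-π*x^2*cos(π*x) - 2*π*x*cos(π*x) - 2*π*cos(π*x)) dx. Term by term:
  ∫_0^1 -2*π*cos(π*x) dx = 0;  ∫_0^1 -π*x^2*cos(π*x) dx = 2/π;  ∫_0^1 -2*π*x*cos(π*x) dx = 4/π.
Sum: 0 + 2/π + 4/π = 6/π.
So LHS = 6/π.
∫_0^1 v(x) φ(x) dx = ∫_0^1 (-2*x*sin(π*x) + sin(π*x)) dx. Term by term:
  ∫_0^1 -2*x*sin(π*x) dx = -2/π;  ∫_0^1 sin(π*x) dx = 2/π.
Sum: -2/π + 2/π = 0.
So RHS = -∫_0^1 v(x) φ(x) dx = 0.
LHS − RHS = 6/π ≠ 0, so the identity fails.
(For a valid weak derivative the identity must hold for EVERY test function, in particular this one. The failure shows v is NOT the weak derivative of u.)
Correct weak derivative would be u'(x) = -2*x - 2.


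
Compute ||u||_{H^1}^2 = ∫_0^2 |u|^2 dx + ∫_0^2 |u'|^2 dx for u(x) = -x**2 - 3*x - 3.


||u||_{H^1}^2 = 2656/15

The H^1 norm (squared) on an interval (0, L) is
  ||u||_{H^1}^2 = ∫_0^L u(x)^2 dx + ∫_0^L u'(x)^2 dx.
Compute u'(x) = -2*x - 3.
Then u(x)^2 = x**4 + 6*x**3 + 15*x**2 + 18*x + 9 and u'(x)^2 = 4*x**2 + 12*x + 9.
Integrate each monomial from 0 to 2 using ∫_0^2 c·x^n dx = c·2^(n+1)/(n+1):
  ∫_0^2 u(x)^2 dx = ∫_0^2 (x^4 + 6*x^3 + 15*x^2 + 18*x + 9) dx. Term by term:
    ∫_0^2 x^4 dx = 32/5;  ∫_0^2 6*x^3 dx = 24;  ∫_0^2 15*x^2 dx = 40;
    ∫_0^2 18*x dx = 36;  ∫_0^2 9 dx = 18.
  Sum: 32/5 + 24 + 40 + 36 + 18 = 622/5.
  ∫_0^2 u'(x)^2 dx = ∫_0^2 (4*x^2 + 12*x + 9) dx. Term by term:
    ∫_0^2 4*x^2 dx = 32/3;  ∫_0^2 12*x dx = 24;  ∫_0^2 9 dx = 18.
  Sum: 32/3 + 24 + 18 = 158/3.
Adding: ||u||_{H^1}^2 = 622/5 + 158/3 = 2656/15.


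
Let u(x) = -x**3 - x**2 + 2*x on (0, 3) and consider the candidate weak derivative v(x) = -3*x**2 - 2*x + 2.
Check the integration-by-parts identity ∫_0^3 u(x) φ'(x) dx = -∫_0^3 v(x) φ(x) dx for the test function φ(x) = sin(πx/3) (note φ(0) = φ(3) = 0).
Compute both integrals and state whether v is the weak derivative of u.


LHS = -324/π^3 + 87/π, RHS = -324/π^3 + 87/π. Yes, v = u' weakly.

u(x) = -x**3 - x**2 + 2*x, classical derivative u'(x) = -3*x**2 - 2*x + 2.
φ(x) = sin(πx/3), so φ'(x) = π*cos(π*x/3)/3.
Note φ(0) = φ(3) = 0, so the boundary term u·φ vanishes.
LHS = ∫_0^3 u(x) φ'(x) dx = ∫_0^3 (-π*x^3*cos(π*x/3)/3 - π*x^2*cos(π*x/3)/3 + 2*π*x*cos(π*x/3)/3) dx. Term by term:
  ∫_0^3 -π*x^2*cos(π*x/3)/3 dx = 18/π;  ∫_0^3 -π*x^3*cos(π*x/3)/3 dx = -324/π^3 + 81/π;  ∫_0^3 2*π*x*cos(π*x/3)/3 dx = -12/π.
Sum: 18/π + -324/π^3 + 81/π − 12/π = -324/π^3 + 87/π.
So LHS = -324/π^3 + 87/π.
∫_0^3 v(x) φ(x) dx = ∫_0^3 (-3*x^2*sin(π*x/3) - 2*x*sin(π*x/3) + 2*sin(π*x/3)) dx. Term by term:
  ∫_0^3 2*sin(π*x/3) dx = 12/π;  ∫_0^3 -3*x^2*sin(π*x/3) dx = -81/π + 324/π^3;  ∫_0^3 -2*x*sin(π*x/3) dx = -18/π.
Sum: 12/π + -81/π + 324/π^3 − 18/π = -87/π + 324/π^3.
So RHS = -∫_0^3 v(x) φ(x) dx = -324/π^3 + 87/π.
LHS = RHS, so the identity holds for this test φ.
Moreover u is smooth here and v(x) = u'(x) = -3*x**2 - 2*x + 2 pointwise, so the identity holds for every test function. Hence v is the weak derivative of u.


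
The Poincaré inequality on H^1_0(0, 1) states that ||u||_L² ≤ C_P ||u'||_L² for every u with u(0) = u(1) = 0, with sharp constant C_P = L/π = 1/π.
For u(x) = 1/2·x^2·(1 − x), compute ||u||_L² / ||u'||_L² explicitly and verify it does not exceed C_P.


||u||_L² / ||u'||_L² = sqrt(14)/14 < C_P = 1/π.

u(x) = 1/2·x^2·(1 − x), so u'(x) = x*(2 - 3*x)/2.
u(x) = 1/2·x^2·(1 − x) vanishes at x = 0 and x = 1, so u ∈ H^1_0(0, 1). Differentiate via the product rule and integrate the resulting polynomials term by term.
  ∫_0^1 u² dx = ∫_0^1 (x^6/4 - x^5/2 + x^4/4) dx. Term by term:
    ∫_0^1 x^6/4 dx = 1/28;  ∫_0^1 -x^5/2 dx = -1/12;  ∫_0^1 x^4/4 dx = 1/20.
  Sum: 1/28 − 1/12 + 1/20 = 1/420.
  ∫_0^1 (u')² dx = ∫_0^1 (9*x^4/4 - 3*x^3 + x^2) dx. Term by term:
    ∫_0^1 9*x^4/4 dx = 9/20;  ∫_0^1 -3*x^3 dx = -3/4;  ∫_0^1 x^2 dx = 1/3.
  Sum: 9/20 − 3/4 + 1/3 = 1/30.
∫_0^1 u² dx = 1/420, so ||u||_L² = sqrt(105)/210.
∫_0^1 (u')² dx = 1/30, so ||u'||_L² = sqrt(30)/30.
Ratio ||u||_L² / ||u'||_L² = sqrt(14)/14.
Sharp Poincaré constant on H^1_0(0, 1) is C_P = L/π = 1/π, achieved by sin(π·x).
A polynomial bump cannot attain the sharp Poincaré constant (only the first sine eigenfunction does), so the ratio is strictly less than C_P, consistent with ||u||_L² ≤ C_P ||u'||_L².


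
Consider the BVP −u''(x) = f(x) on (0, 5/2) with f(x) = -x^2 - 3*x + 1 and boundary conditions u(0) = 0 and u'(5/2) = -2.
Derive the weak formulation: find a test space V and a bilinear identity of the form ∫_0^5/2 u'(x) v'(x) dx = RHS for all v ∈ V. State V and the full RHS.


V = {v ∈ H^1(0, 5/2) : v(0) = 0} (test functions vanish at x = 0 where u is specified); weak form: ∫_0^5/2 u'v' dx = ∫_0^5/2 (-x^2 - 3*x + 1) v dx − 2·v(5/2) for all v ∈ V.

Multiply both sides by a test function v and integrate from 0 to 5/2:
  ∫_0^5/2 −u''(x) v(x) dx = ∫_0^5/2 f(x) v(x) dx.
Integrate the LHS by parts once:
  ∫_0^5/2 −u'' v dx = −[u'(x) v(x)]_0^5/2 + ∫_0^5/2 u'(x) v'(x) dx.
Thus ∫_0^5/2 u'(x) v'(x) dx = ∫_0^5/2 f(x) v(x) dx + [u'(x) v(x)]_0^5/2.
Choose V so that boundary terms are either known or forced to vanish.
Mixed BC: u(0) = 0 (Dirichlet) and u'(5/2) = -2 (Neumann). Define V = {v ∈ H^1(0, 5/2) : v(0) = 0}. Then [u' v]_0^5/2 = u'(5/2)·v(5/2) − u'(0)·0 = − 2·v(5/2).
Weak formulation: find u (satisfying any essential BC) such that ∫_0^5/2 u'(x) v'(x) dx = ∫_0^5/2 f v dx − 2·v(5/2) for all v ∈ V (Dirichlet at 0 absorbed into V; Neumann datum at x = 5/2 contributes the boundary term).
Substituting f(x) = -x^2 - 3*x + 1, the right-hand side is ∫_0^5/2 (-x^2 - 3*x + 1) v dx − 2·v(5/2).


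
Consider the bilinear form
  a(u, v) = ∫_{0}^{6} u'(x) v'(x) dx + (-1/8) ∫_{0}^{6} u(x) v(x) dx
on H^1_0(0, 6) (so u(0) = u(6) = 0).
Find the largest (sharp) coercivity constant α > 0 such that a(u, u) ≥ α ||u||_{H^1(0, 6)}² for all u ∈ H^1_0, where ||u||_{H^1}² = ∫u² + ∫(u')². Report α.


α = (-9/2 + π^2)/(π^2 + 36)

Coercivity of a(·,·) on H^1_0(0, 6) means a(u, u) ≥ α ||u||_{H^1}² for every u ∈ H^1_0.
The interval has length L = 6, and Poincaré/coercivity depend only on L. Here a(u, u) = ∫(u')² + (-1/8)·∫u².
Here c = -1/8 < 0 with |c| < (π/L)² = π^2/36, so coercivity still holds. The condition a(u,u) ≥ α||u||_{H^1}² reads (1−α)∫(u')² ≥ (α−c)∫u². Any admissible α is ≤ 1 (rapidly oscillating u have ∫u²/∫(u')² → 0), and α = 1 would force 0 ≥ (1−c)∫u², impossible since c < 1; so 1−α > 0. By the sharp Poincaré inequality on H^1_0 of an interval of length L, ∫(u')² ≥ (π/L)²∫u² with equality for the first sine mode sin(π(x−x₀)/L) (x₀ the left endpoint), so the inequality holds for all u iff (1−α)(π/L)² ≥ α − c, i.e. α ≤ ((π/L)² + c)/((π/L)² + 1) = (1 + c(L/π)²)/(1 + (L/π)²). (Direct route, valid since c ≤ 0: Poincaré gives c∫u² ≥ c(L/π)²∫(u')², so a(u,u) ≥ (1 + c(L/π)²)∫(u')², while ||u||_{H^1}² ≤ (1 + (L/π)²)∫(u')²; dividing yields the same α.) With (π/L)² = π^2/36 and c = -1/8, the largest admissible constant is α = ((π/L)² + c)/((π/L)² + 1).
Simplifying, α = (-9/2 + π^2)/(π^2 + 36).


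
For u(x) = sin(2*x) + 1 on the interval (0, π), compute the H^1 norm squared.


||u||_{H^1(0,π)}^2 = 7*π/2

u'(x) = 2*cos(2*x).
Expand u² and (u')² and integrate term by term on (0, π), using: for integers n ≥ 1, ∫_0^π sin²(nx) dx = ∫_0^π cos²(nx) dx = π/2; for n ≠ n', ∫_0^π sin(nx)sin(n'x) dx = ∫_0^π cos(nx)cos(n'x) dx = 0; and by product-to-sum, ∫_0^π sin(nx)cos(n'x) dx = ½∫_0^π [sin((n+n')x) + sin((n−n')x)] dx, which is 0 when n+n' is even and 2n/(n²−n'²) when n+n' is odd (it need not vanish on (0, π)). For the constant mode: ∫_0^π 1 dx = π, ∫_0^π cos(nx) dx = 0, ∫_0^π sin(nx) dx = (1−(−1)^n)/n.
  u² squared terms: (1)²·∫1 dx = 1·π = π;  (1)²·∫sin(2x)² dx = 1·π/2 = π/2.
  u² cross terms: 2·(1)·(1)·∫1·sin(2x) dx = 2·(0) = 0.
  So ∫_0^π u² dx = π + π/2 + 0 = 3*π/2.
  (u')² squared terms: (2)²·∫cos(2x)² dx = 4·π/2 = 2*π.
  So ∫_0^π (u')² dx = 2*π.
||u||_{H^1}^2 = (3*π/2) + (2*π) = 7*π/2.


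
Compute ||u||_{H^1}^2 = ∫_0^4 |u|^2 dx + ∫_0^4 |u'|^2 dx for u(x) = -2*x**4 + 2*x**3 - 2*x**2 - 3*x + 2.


||u||_{H^1}^2 = 58047068/315

The H^1 norm (squared) on an interval (0, L) is
  ||u||_{H^1}^2 = ∫_0^L u(x)^2 dx + ∫_0^L u'(x)^2 dx.
Compute u'(x) = -8*x**3 + 6*x**2 - 4*x - 3.
Then u(x)^2 = 4*x**8 - 8*x**7 + 12*x**6 + 4*x**5 - 16*x**4 + 20*x**3 + x**2 - 12*x + 4 and u'(x)^2 = 64*x**6 - 96*x**5 + 100*x**4 - 20*x**2 + 24*x + 9.
Integrate each monomial from 0 to 4 using ∫_0^4 c·x^n dx = c·4^(n+1)/(n+1):
  ∫_0^4 u(x)^2 dx = ∫_0^4 (4*x^8 - 8*x^7 + 12*x^6 + 4*x^5 - 16*x^4 + 20*x^3 + x^2 - 12*x + 4) dx. Term by term:
    ∫_0^4 4*x^8 dx = 1048576/9;  ∫_0^4 -8*x^7 dx = -65536;  ∫_0^4 12*x^6 dx = 196608/7;
    ∫_0^4 4*x^5 dx = 8192/3;  ∫_0^4 -16*x^4 dx = -16384/5;  ∫_0^4 20*x^3 dx = 1280;
    ∫_0^4 x^2 dx = 64/3;  ∫_0^4 -12*x dx = -96;  ∫_0^4 4 dx = 16.
  Sum: 1048576/9 − 65536 + 196608/7 + 8192/3 − 16384/5 + 1280 + 64/3 − 96 + 16 = 25116368/315.
  ∫_0^4 u'(x)^2 dx = ∫_0^4 (64*x^6 - 96*x^5 + 100*x^4 - 20*x^2 + 24*x + 9) dx. Term by term:
    ∫_0^4 64*x^6 dx = 1048576/7;  ∫_0^4 -96*x^5 dx = -65536;  ∫_0^4 100*x^4 dx = 20480;
    ∫_0^4 -20*x^2 dx = -1280/3;  ∫_0^4 24*x dx = 192;  ∫_0^4 9 dx = 36.
  Sum: 1048576/7 − 65536 + 20480 − 1280/3 + 192 + 36 = 2195380/21.
Adding: ||u||_{H^1}^2 = 25116368/315 + 2195380/21 = 58047068/315.


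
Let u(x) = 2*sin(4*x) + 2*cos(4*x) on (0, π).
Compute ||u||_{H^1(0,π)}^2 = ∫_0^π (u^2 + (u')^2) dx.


||u||_{H^1(0,π)}^2 = 68*π

u'(x) = -8*sin(4*x) + 8*cos(4*x).
Expand u² and (u')² and integrate term by term on (0, π), using: for integers n ≥ 1, ∫_0^π sin²(nx) dx = ∫_0^π cos²(nx) dx = π/2; for n ≠ n', ∫_0^π sin(nx)sin(n'x) dx = ∫_0^π cos(nx)cos(n'x) dx = 0; and by product-to-sum, ∫_0^π sin(nx)cos(n'x) dx = ½∫_0^π [sin((n+n')x) + sin((n−n')x)] dx, which is 0 when n+n' is even and 2n/(n²−n'²) when n+n' is odd (it need not vanish on (0, π)).
  u² squared terms: (2)²·∫cos(4x)² dx = 4·π/2 = 2*π;  (2)²·∫sin(4x)² dx = 4·π/2 = 2*π.
  u² cross terms: 2·(2)·(2)·∫cos(4x)·sin(4x) dx = 8·(0) = 0.
  So ∫_0^π u² dx = 2*π + 2*π + 0 = 4*π.
  (u')² squared terms: (-8)²·∫sin(4x)² dx = 64·π/2 = 32*π;  (8)²·∫cos(4x)² dx = 64·π/2 = 32*π.
  (u')² cross terms: 2·(-8)·(8)·∫sin(4x)·cos(4x) dx = -128·(0) = 0.
  So ∫_0^π (u')² dx = 32*π + 32*π + 0 = 64*π.
||u||_{H^1}^2 = (4*π) + (64*π) = 68*π.


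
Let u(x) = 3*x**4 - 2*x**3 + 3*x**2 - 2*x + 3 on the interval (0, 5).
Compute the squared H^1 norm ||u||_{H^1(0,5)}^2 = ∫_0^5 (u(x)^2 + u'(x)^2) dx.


||u||_{H^1}^2 = 121685455/42

The H^1 norm (squared) on an interval (0, L) is
  ||u||_{H^1}^2 = ∫_0^L u(x)^2 dx + ∫_0^L u'(x)^2 dx.
Compute u'(x) = 12*x**3 - 6*x**2 + 6*x - 2.
Then u(x)^2 = 9*x**8 - 12*x**7 + 22*x**6 - 24*x**5 + 35*x**4 - 24*x**3 + 22*x**2 - 12*x + 9 and u'(x)^2 = 144*x**6 - 144*x**5 + 180*x**4 - 120*x**3 + 60*x**2 - 24*x + 4.
Integrate each monomial from 0 to 5 using ∫_0^5 c·x^n dx = c·5^(n+1)/(n+1):
  ∫_0^5 u(x)^2 dx = ∫_0^5 (9*x^8 - 12*x^7 + 22*x^6 - 24*x^5 + 35*x^4 - 24*x^3 + 22*x^2 - 12*x + 9) dx. Term by term:
    ∫_0^5 9*x^8 dx = 1953125;  ∫_0^5 -12*x^7 dx = -1171875/2;  ∫_0^5 22*x^6 dx = 1718750/7;
    ∫_0^5 -24*x^5 dx = -62500;  ∫_0^5 35*x^4 dx = 21875;  ∫_0^5 -24*x^3 dx = -3750;
    ∫_0^5 22*x^2 dx = 2750/3;  ∫_0^5 -12*x dx = -150;  ∫_0^5 9 dx = 45.
  Sum: 1953125 − 1171875/2 + 1718750/7 − 62500 + 21875 − 3750 + 2750/3 − 150 + 45 = 65904715/42.
  ∫_0^5 u'(x)^2 dx = ∫_0^5 (144*x^6 - 144*x^5 + 180*x^4 - 120*x^3 + 60*x^2 - 24*x + 4) dx. Term by term:
    ∫_0^5 144*x^6 dx = 11250000/7;  ∫_0^5 -144*x^5 dx = -375000;  ∫_0^5 180*x^4 dx = 112500;
    ∫_0^5 -120*x^3 dx = -18750;  ∫_0^5 60*x^2 dx = 2500;  ∫_0^5 -24*x dx = -300;
    ∫_0^5 4 dx = 20.
  Sum: 11250000/7 − 375000 + 112500 − 18750 + 2500 − 300 + 20 = 9296790/7.
Adding: ||u||_{H^1}^2 = 65904715/42 + 9296790/7 = 121685455/42.


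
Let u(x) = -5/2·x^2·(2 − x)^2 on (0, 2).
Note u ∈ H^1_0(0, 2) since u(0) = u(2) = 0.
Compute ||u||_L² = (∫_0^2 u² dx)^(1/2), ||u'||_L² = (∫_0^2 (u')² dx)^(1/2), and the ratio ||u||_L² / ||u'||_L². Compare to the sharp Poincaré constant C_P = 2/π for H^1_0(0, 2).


||u||_L² / ||u'||_L² = sqrt(3)/3 < C_P = 2/π.

u(x) = -5/2·x^2·(2 − x)^2, so u'(x) = 10*x*(-x^2 + 3*x - 2).
u(x) = -5/2·x^2·(2 − x)^2 vanishes at x = 0 and x = 2, so u ∈ H^1_0(0, 2). Differentiate via the product rule and integrate the resulting polynomials term by term.
  ∫_0^2 u² dx = ∫_0^2 (25*x^8/4 - 50*x^7 + 150*x^6 - 200*x^5 + 100*x^4) dx. Term by term:
    ∫_0^2 25*x^8/4 dx = 3200/9;  ∫_0^2 -50*x^7 dx = -1600;  ∫_0^2 150*x^6 dx = 19200/7;
    ∫_0^2 -200*x^5 dx = -6400/3;  ∫_0^2 100*x^4 dx = 640.
  Sum: 3200/9 − 1600 + 19200/7 − 6400/3 + 640 = 320/63.
  ∫_0^2 (u')² dx = ∫_0^2 (100*x^6 - 600*x^5 + 1300*x^4 - 1200*x^3 + 400*x^2) dx. Term by term:
    ∫_0^2 100*x^6 dx = 12800/7;  ∫_0^2 -600*x^5 dx = -6400;  ∫_0^2 1300*x^4 dx = 8320;
    ∫_0^2 -1200*x^3 dx = -4800;  ∫_0^2 400*x^2 dx = 3200/3.
  Sum: 12800/7 − 6400 + 8320 − 4800 + 3200/3 = 320/21.
∫_0^2 u² dx = 320/63, so ||u||_L² = 8*sqrt(35)/21.
∫_0^2 (u')² dx = 320/21, so ||u'||_L² = 8*sqrt(105)/21.
Ratio ||u||_L² / ||u'||_L² = sqrt(3)/3.
Sharp Poincaré constant on H^1_0(0, 2) is C_P = L/π = 2/π, achieved by sin(π/2·x).
A polynomial bump cannot attain the sharp Poincaré constant (only the first sine eigenfunction does), so the ratio is strictly less than C_P, consistent with ||u||_L² ≤ C_P ||u'||_L².


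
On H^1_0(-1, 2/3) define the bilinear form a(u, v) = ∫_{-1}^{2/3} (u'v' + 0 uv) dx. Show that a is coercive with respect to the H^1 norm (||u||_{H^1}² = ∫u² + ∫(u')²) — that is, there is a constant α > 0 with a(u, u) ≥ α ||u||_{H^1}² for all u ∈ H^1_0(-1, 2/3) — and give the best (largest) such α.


α = 9*π^2/(25 + 9*π^2)

Coercivity of a(·,·) on H^1_0(-1, 2/3) means a(u, u) ≥ α ||u||_{H^1}² for every u ∈ H^1_0.
The interval has length L = 5/3, and Poincaré/coercivity depend only on L. Here a(u, u) = ∫(u')² + (0)·∫u².
Here c = 0, so a(u,u) = ∫(u')² alone. The condition a(u,u) ≥ α||u||_{H^1}² reads (1−α)∫(u')² ≥ (α−c)∫u². Any admissible α is ≤ 1 (rapidly oscillating u have ∫u²/∫(u')² → 0), and α = 1 would force 0 ≥ (1−c)∫u², impossible since c < 1; so 1−α > 0. By the sharp Poincaré inequality on H^1_0 of an interval of length L, ∫(u')² ≥ (π/L)²∫u² with equality for the first sine mode sin(π(x−x₀)/L) (x₀ the left endpoint), so the inequality holds for all u iff (1−α)(π/L)² ≥ α − c, i.e. α ≤ ((π/L)² + c)/((π/L)² + 1) = (1 + c(L/π)²)/(1 + (L/π)²). (Direct route, valid since c ≤ 0: Poincaré gives c∫u² ≥ c(L/π)²∫(u')², so a(u,u) ≥ (1 + c(L/π)²)∫(u')², while ||u||_{H^1}² ≤ (1 + (L/π)²)∫(u')²; dividing yields the same α.) With (π/L)² = 9*π^2/25 and c = 0, the largest admissible constant is α = ((π/L)² + c)/((π/L)² + 1).
Simplifying, α = 9*π^2/(25 + 9*π^2).


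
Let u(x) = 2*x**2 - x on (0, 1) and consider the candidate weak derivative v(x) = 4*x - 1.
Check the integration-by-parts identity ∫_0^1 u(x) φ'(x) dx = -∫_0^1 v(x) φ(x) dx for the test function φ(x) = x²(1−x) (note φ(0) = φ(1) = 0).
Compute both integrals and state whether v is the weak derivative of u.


LHS = -7/60, RHS = -7/60. Yes, v = u' weakly.

u(x) = 2*x**2 - x, classical derivative u'(x) = 4*x - 1.
φ(x) = x²(1−x), so φ'(x) = x*(2 - 3*x).
Note φ(0) = φ(1) = 0, so the boundary term u·φ vanishes.
LHS = ∫_0^1 u(x) φ'(x) dx = ∫_0^1 (-6*x^4 + 7*x^3 - 2*x^2) dx. Term by term:
  ∫_0^1 -6*x^4 dx = -6/5;  ∫_0^1 7*x^3 dx = 7/4;  ∫_0^1 -2*x^2 dx = -2/3.
Sum: -6/5 + 7/4 − 2/3 = -7/60.
So LHS = -7/60.
∫_0^1 v(x) φ(x) dx = ∫_0^1 (-4*x^4 + 5*x^3 - x^2) dx. Term by term:
  ∫_0^1 -4*x^4 dx = -4/5;  ∫_0^1 5*x^3 dx = 5/4;  ∫_0^1 -x^2 dx = -1/3.
Sum: -4/5 + 5/4 − 1/3 = 7/60.
So RHS = -∫_0^1 v(x) φ(x) dx = -7/60.
LHS = RHS, so the identity holds for this test φ.
Moreover u is smooth here and v(x) = u'(x) = 4*x - 1 pointwise, so the identity holds for every test function. Hence v is the weak derivative of u.
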